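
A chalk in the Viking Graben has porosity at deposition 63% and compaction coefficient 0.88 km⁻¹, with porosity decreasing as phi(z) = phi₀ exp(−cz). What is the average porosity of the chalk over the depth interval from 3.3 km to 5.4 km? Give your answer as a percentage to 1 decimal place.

⟨phi⟩ = (1/(z₂−z₁)) ∫ phi₀ e^(−cz) dz = phi₀·(e^(−c·z₁) − e^(−c·z₂)) / (c·(z₂−z₁))
e^(−0.88×3.3) = 0.0548; e^(−0.88×5.4) = 0.0086
⟨phi⟩ = 0.63 × (0.0548 − 0.0086) / (0.88 × 2.1) = 0.63 × 0.0250 = 0.0157

1.6%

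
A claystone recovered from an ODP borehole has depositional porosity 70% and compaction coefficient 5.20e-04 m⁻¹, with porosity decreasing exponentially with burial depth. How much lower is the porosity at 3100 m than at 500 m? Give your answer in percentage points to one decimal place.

40.0 percentage points

Working in km (1 km = 1000 m; k in km⁻¹ = k in m⁻¹ × 1000):
phi(0.5) = 0.7·e^(−0.52×0.5) = 0.5397
phi(3.1) = 0.7·e^(−0.52×3.1) = 0.1396
Δphi = 0.5397 − 0.1396 = 0.4001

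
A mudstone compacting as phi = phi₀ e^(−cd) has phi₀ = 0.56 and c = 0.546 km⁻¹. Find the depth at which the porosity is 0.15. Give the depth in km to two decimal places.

Invert Athy's law: d = ln(phi₀/phi) / c
d = ln(0.56/0.15) / 0.546 = ln(3.733) / 0.546 = 1.3173 / 0.546 = 2.413 km

2.41 km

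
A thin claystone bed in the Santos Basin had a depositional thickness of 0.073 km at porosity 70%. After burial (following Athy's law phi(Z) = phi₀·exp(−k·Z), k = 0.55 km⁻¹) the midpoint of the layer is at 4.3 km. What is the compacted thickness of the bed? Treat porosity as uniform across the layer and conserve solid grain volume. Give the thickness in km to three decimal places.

0.023 km

Porosity at 4.3 km: phi = 0.7·exp(−0.55×4.3) = 0.0658
Solid-volume conservation: h(1−phi) = h₀(1−phi₀) ⇒ h = h₀·(1−phi₀)/(1−phi)
h = 0.073 × (1 − 0.7)/(1 − 0.0658) = 0.073 × 0.3211 = 0.0234 km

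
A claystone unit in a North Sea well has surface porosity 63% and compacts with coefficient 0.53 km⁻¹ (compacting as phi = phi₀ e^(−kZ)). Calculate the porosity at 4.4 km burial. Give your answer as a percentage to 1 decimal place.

6.1%

phi = phi₀·exp(−k·Z) = 0.63 × exp(−0.53 × 4.4) = 0.63 × exp(−2.332)
  = 0.63 × 0.0971 = 0.0612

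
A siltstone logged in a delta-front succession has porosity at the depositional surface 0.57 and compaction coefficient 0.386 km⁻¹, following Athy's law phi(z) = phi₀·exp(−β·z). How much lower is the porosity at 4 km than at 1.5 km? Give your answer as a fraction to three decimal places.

phi(1.5) = 0.57·e^(−0.386×1.5) = 0.3195
phi(4) = 0.57·e^(−0.386×4) = 0.1217
Δphi = 0.3195 − 0.1217 = 0.1978

0.198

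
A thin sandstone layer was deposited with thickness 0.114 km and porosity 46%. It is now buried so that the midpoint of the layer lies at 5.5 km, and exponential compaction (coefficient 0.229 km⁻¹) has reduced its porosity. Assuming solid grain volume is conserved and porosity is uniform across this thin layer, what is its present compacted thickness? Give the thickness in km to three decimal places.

0.071 km

Porosity at 5.5 km: n = 0.46·exp(−0.229×5.5) = 0.1305
Solid-volume conservation: h(1−n) = h₀(1−n₀) ⇒ h = h₀·(1−n₀)/(1−n)
h = 0.114 × (1 − 0.46)/(1 − 0.1305) = 0.114 × 0.6211 = 0.0708 km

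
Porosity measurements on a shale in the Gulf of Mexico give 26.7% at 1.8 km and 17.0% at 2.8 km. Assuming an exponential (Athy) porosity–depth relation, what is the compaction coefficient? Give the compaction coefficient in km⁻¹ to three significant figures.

Athy: phi(Z) = phi₀ e^(−βZ) ⇒ phi₁/phi₂ = e^{β(Z₂−Z₁)} ⇒ β = ln(phi₁/phi₂)/(Z₂−Z₁)
β = ln(0.267/0.17) / (2.8 − 1.8) = ln(1.571) / 1 = 0.4515 / 1 = 0.4515 km⁻¹

0.451 km⁻¹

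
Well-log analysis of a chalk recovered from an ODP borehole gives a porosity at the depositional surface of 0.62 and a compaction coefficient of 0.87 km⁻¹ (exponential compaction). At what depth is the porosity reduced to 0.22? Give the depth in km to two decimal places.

1.19 km

Invert Athy's law: d = ln(phi₀/phi) / c
d = ln(0.62/0.22) / 0.87 = ln(2.818) / 0.87 = 1.0361 / 0.87 = 1.191 km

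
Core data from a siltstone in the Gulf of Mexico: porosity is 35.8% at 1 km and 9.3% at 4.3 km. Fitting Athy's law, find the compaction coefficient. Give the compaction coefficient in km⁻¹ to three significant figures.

0.408 km⁻¹

Athy: phi(d) = phi₀ e^(−cd) ⇒ phi₁/phi₂ = e^{c(d₂−d₁)} ⇒ c = ln(phi₁/phi₂)/(d₂−d₁)
c = ln(0.358/0.093) / (4.3 − 1) = ln(3.849) / 3.3 = 1.3479 / 3.3 = 0.4085 km⁻¹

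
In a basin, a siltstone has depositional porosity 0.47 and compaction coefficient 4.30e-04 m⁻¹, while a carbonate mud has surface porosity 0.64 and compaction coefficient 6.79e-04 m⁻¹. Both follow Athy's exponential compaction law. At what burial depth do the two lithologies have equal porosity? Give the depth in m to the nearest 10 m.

Working in km (1 km = 1000 m; k in km⁻¹ = k in m⁻¹ × 1000):
Set n₀ₐ e^(−kₐd) = n₀ᵦ e^(−kᵦd) ⇒ ln(n₀ₐ/n₀ᵦ) = (kₐ − kᵦ)·d
d = ln(0.47/0.64) / (0.43 − 0.679) = -0.3087 / -0.249 = 1.240 km

1240 m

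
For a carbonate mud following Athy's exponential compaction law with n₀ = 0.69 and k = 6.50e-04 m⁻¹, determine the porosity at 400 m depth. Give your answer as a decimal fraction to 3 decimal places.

Working in km (1 km = 1000 m; k in km⁻¹ = k in m⁻¹ × 1000):
n = n₀·exp(−k·z) = 0.69 × exp(−0.65 × 0.4) = 0.69 × exp(−0.26)
  = 0.69 × 0.7711 = 0.5320

0.532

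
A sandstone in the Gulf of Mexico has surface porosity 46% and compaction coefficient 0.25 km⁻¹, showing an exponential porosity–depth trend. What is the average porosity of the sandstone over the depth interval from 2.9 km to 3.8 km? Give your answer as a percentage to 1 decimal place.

20.0%

⟨n⟩ = (1/(d₂−d₁)) ∫ n₀ e^(−βd) dd = n₀·(e^(−β·d₁) − e^(−β·d₂)) / (β·(d₂−d₁))
e^(−0.25×2.9) = 0.4843; e^(−0.25×3.8) = 0.3867
⟨n⟩ = 0.46 × (0.4843 − 0.3867) / (0.25 × 0.9) = 0.46 × 0.4337 = 0.1995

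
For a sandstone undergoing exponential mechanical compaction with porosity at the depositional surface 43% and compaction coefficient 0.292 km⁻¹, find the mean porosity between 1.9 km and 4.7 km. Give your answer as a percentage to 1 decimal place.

16.9%

⟨n⟩ = (1/(d₂−d₁)) ∫ n₀ e^(−cd) dd = n₀·(e^(−c·d₁) − e^(−c·d₂)) / (c·(d₂−d₁))
e^(−0.292×1.9) = 0.5742; e^(−0.292×4.7) = 0.2535
⟨n⟩ = 0.43 × (0.5742 − 0.2535) / (0.292 × 2.8) = 0.43 × 0.3922 = 0.1687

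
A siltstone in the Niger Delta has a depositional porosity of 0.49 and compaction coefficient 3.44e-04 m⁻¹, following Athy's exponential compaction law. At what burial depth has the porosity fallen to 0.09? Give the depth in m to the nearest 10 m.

Working in km (1 km = 1000 m; k in km⁻¹ = k in m⁻¹ × 1000):
Invert Athy's law: d = ln(phi₀/phi) / k
d = ln(0.49/0.09) / 0.344 = ln(5.444) / 0.344 = 1.6946 / 0.344 = 4.926 km

4930 m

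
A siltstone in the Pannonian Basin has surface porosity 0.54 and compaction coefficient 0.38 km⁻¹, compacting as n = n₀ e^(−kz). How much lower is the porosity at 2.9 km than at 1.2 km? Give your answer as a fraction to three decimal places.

0.163

n(1.2) = 0.54·e^(−0.38×1.2) = 0.3423
n(2.9) = 0.54·e^(−0.38×2.9) = 0.1794
Δn = 0.3423 − 0.1794 = 0.1629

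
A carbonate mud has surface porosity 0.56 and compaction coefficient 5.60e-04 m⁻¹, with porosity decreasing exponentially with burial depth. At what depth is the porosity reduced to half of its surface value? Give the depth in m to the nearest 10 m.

1240 m

Working in km (1 km = 1000 m; k in km⁻¹ = k in m⁻¹ × 1000):
n/n₀ = 1/2 ⇒ exp(−k·d) = 1/2 ⇒ d = ln(2) / k
d = 0.6931 / 0.56 = 1.238 km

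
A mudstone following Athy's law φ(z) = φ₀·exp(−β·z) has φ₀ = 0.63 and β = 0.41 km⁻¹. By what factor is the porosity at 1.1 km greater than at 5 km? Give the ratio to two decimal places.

4.95

φ(z₁)/φ(z₂) = e^(−β·z₁)/e^(−β·z₂) = e^{β(z₂−z₁)}
= exp(0.41 × 3.9) = exp(1.599) = 4.9481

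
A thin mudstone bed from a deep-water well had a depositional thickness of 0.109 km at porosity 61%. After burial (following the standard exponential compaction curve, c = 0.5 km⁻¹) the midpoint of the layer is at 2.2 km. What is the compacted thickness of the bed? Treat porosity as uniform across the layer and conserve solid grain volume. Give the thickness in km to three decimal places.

0.053 km

Porosity at 2.2 km: n = 0.61·exp(−0.5×2.2) = 0.2031
Solid-volume conservation: h(1−n) = h₀(1−n₀) ⇒ h = h₀·(1−n₀)/(1−n)
h = 0.109 × (1 − 0.61)/(1 − 0.2031) = 0.109 × 0.4894 = 0.0533 km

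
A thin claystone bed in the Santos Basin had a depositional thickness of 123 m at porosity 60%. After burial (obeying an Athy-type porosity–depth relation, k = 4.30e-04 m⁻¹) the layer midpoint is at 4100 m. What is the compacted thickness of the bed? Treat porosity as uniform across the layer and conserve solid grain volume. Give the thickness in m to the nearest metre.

55 m

Working in km (1 km = 1000 m; k in km⁻¹ = k in m⁻¹ × 1000):
Porosity at 4.1 km: n = 0.6·exp(−0.43×4.1) = 0.1029
Solid-volume conservation: h(1−n) = h₀(1−n₀) ⇒ h = h₀·(1−n₀)/(1−n)
h = 0.123 × (1 − 0.6)/(1 − 0.1029) = 0.123 × 0.4459 = 0.0548 km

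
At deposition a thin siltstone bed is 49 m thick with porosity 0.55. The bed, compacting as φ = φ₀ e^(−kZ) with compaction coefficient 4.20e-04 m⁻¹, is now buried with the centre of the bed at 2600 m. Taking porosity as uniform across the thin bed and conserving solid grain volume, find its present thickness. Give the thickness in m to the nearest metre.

Working in km (1 km = 1000 m; k in km⁻¹ = k in m⁻¹ × 1000):
Porosity at 2.6 km: φ = 0.55·exp(−0.42×2.6) = 0.1845
Solid-volume conservation: h(1−φ) = h₀(1−φ₀) ⇒ h = h₀·(1−φ₀)/(1−φ)
h = 0.049 × (1 − 0.55)/(1 − 0.1845) = 0.049 × 0.5518 = 0.0270 km

27 m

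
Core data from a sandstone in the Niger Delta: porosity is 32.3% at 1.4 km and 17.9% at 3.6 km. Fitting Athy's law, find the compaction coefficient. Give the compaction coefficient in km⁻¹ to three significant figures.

Athy: φ(Z) = φ₀ e^(−βZ) ⇒ φ₁/φ₂ = e^{β(Z₂−Z₁)} ⇒ β = ln(φ₁/φ₂)/(Z₂−Z₁)
β = ln(0.323/0.179) / (3.6 − 1.4) = ln(1.804) / 2.2 = 0.5903 / 2.2 = 0.2683 km⁻¹

0.268 km⁻¹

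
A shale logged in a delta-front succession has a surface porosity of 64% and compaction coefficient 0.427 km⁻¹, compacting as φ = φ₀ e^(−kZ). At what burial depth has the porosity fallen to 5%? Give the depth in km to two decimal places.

Invert Athy's law: Z = ln(φ₀/φ) / k
Z = ln(0.64/0.05) / 0.427 = ln(12.8) / 0.427 = 2.5494 / 0.427 = 5.971 km

5.97 km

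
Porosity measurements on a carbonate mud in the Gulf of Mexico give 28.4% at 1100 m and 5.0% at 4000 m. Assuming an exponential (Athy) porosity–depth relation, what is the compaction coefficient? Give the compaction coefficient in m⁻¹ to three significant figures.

Working in km (1 km = 1000 m; c in km⁻¹ = c in m⁻¹ × 1000):
Athy: n(d) = n₀ e^(−cd) ⇒ n₁/n₂ = e^{c(d₂−d₁)} ⇒ c = ln(n₁/n₂)/(d₂−d₁)
c = ln(0.284/0.05) / (4 − 1.1) = ln(5.68) / 2.9 = 1.7370 / 2.9 = 0.5989 km⁻¹

0.000599 m⁻¹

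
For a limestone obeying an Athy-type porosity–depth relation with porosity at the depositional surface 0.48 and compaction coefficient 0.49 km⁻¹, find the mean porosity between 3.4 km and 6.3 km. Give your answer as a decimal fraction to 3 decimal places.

0.048

⟨n⟩ = (1/(z₂−z₁)) ∫ n₀ e^(−βz) dz = n₀·(e^(−β·z₁) − e^(−β·z₂)) / (β·(z₂−z₁))
e^(−0.49×3.4) = 0.1890; e^(−0.49×6.3) = 0.0456
⟨n⟩ = 0.48 × (0.1890 − 0.0456) / (0.49 × 2.9) = 0.48 × 0.1009 = 0.0484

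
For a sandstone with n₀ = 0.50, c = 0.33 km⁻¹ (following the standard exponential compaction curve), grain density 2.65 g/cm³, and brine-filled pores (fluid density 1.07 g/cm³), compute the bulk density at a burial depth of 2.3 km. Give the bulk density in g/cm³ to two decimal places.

Porosity at depth: n = 0.5·exp(−0.33×2.3) = 0.5×0.4681 = 0.2341
Bulk density: ρ_b = (1−n)ρ_g + n·ρ_f = 0.7659×2.65 + 0.2341×1.07
       = 2.030 + 0.250 = 2.280 g/cm³

2.28 g/cm³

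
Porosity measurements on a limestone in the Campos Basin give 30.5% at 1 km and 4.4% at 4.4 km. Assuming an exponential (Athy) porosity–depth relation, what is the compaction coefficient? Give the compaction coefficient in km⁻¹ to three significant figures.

Athy: phi(d) = phi₀ e^(−kd) ⇒ phi₁/phi₂ = e^{k(d₂−d₁)} ⇒ k = ln(phi₁/phi₂)/(d₂−d₁)
k = ln(0.305/0.044) / (4.4 − 1) = ln(6.932) / 3.4 = 1.9361 / 3.4 = 0.5694 km⁻¹

0.569 km⁻¹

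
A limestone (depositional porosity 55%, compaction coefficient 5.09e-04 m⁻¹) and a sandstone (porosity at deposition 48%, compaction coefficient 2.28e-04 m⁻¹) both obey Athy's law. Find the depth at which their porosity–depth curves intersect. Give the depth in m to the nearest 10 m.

Working in km (1 km = 1000 m; β in km⁻¹ = β in m⁻¹ × 1000):
Set φ₀ₐ e^(−βₐZ) = φ₀ᵦ e^(−βᵦZ) ⇒ ln(φ₀ₐ/φ₀ᵦ) = (βₐ − βᵦ)·Z
Z = ln(0.55/0.48) / (0.509 − 0.228) = 0.1361 / 0.281 = 0.484 km

480 m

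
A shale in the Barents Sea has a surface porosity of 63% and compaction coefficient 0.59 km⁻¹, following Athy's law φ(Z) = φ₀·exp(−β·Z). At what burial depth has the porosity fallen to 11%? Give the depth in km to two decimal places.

2.96 km

Invert Athy's law: Z = ln(φ₀/φ) / β
Z = ln(0.63/0.11) / 0.59 = ln(5.727) / 0.59 = 1.7452 / 0.59 = 2.958 km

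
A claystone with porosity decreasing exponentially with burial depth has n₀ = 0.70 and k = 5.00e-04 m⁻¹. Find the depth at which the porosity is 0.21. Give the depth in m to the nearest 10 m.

2410 m

Working in km (1 km = 1000 m; k in km⁻¹ = k in m⁻¹ × 1000):
Invert Athy's law: d = ln(n₀/n) / k
d = ln(0.7/0.21) / 0.5 = ln(3.333) / 0.5 = 1.2040 / 0.5 = 2.408 km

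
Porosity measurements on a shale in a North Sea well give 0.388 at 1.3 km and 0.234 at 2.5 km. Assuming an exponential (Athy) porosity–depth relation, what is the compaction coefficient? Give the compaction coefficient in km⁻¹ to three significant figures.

0.421 km⁻¹

Athy: phi(d) = phi₀ e^(−kd) ⇒ phi₁/phi₂ = e^{k(d₂−d₁)} ⇒ k = ln(phi₁/phi₂)/(d₂−d₁)
k = ln(0.388/0.234) / (2.5 − 1.3) = ln(1.658) / 1.2 = 0.5057 / 1.2 = 0.4214 km⁻¹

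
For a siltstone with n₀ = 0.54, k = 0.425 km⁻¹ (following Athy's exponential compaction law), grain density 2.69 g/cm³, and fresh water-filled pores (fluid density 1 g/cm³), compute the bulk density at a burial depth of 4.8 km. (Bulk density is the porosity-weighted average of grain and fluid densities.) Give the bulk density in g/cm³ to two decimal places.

2.57 g/cm³

Porosity at depth: n = 0.54·exp(−0.425×4.8) = 0.54×0.1300 = 0.0702
Bulk density: ρ_b = (1−n)ρ_g + n·ρ_f = 0.9298×2.69 + 0.0702×1
       = 2.501 + 0.070 = 2.571 g/cm³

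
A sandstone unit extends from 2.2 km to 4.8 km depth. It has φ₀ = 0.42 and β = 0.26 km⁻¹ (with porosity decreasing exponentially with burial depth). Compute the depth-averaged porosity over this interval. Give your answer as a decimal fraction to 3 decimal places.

⟨φ⟩ = (1/(d₂−d₁)) ∫ φ₀ e^(−βd) dd = φ₀·(e^(−β·d₁) − e^(−β·d₂)) / (β·(d₂−d₁))
e^(−0.26×2.2) = 0.5644; e^(−0.26×4.8) = 0.2871
⟨φ⟩ = 0.42 × (0.5644 − 0.2871) / (0.26 × 2.6) = 0.42 × 0.4102 = 0.1723

0.172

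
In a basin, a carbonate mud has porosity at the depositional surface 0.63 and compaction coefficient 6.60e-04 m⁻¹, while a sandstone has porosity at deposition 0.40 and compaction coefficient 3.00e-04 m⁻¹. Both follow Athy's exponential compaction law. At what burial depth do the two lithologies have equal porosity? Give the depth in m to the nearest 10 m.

1260 m

Working in km (1 km = 1000 m; k in km⁻¹ = k in m⁻¹ × 1000):
Set n₀ₐ e^(−kₐZ) = n₀ᵦ e^(−kᵦZ) ⇒ ln(n₀ₐ/n₀ᵦ) = (kₐ − kᵦ)·Z
Z = ln(0.63/0.4) / (0.66 − 0.3) = 0.4543 / 0.36 = 1.262 km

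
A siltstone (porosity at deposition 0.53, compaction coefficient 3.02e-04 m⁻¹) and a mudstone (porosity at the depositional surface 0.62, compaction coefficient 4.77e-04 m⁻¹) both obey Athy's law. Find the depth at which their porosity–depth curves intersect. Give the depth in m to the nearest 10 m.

Working in km (1 km = 1000 m; c in km⁻¹ = c in m⁻¹ × 1000):
Set φ₀ₐ e^(−cₐZ) = φ₀ᵦ e^(−cᵦZ) ⇒ ln(φ₀ₐ/φ₀ᵦ) = (cₐ − cᵦ)·Z
Z = ln(0.53/0.62) / (0.302 − 0.477) = -0.1568 / -0.175 = 0.896 km

900 m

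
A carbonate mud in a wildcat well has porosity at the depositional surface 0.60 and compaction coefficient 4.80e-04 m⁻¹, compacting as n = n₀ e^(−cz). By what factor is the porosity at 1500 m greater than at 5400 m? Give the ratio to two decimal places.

Working in km (1 km = 1000 m; c in km⁻¹ = c in m⁻¹ × 1000):
n(z₁)/n(z₂) = e^(−c·z₁)/e^(−c·z₂) = e^{c(z₂−z₁)}
= exp(0.48 × 3.9) = exp(1.872) = 6.5013

6.50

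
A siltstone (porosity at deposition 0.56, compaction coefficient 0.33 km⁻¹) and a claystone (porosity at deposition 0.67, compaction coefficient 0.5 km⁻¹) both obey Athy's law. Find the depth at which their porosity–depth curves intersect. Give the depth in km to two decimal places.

Set phi₀ₐ e^(−cₐd) = phi₀ᵦ e^(−cᵦd) ⇒ ln(phi₀ₐ/phi₀ᵦ) = (cₐ − cᵦ)·d
d = ln(0.56/0.67) / (0.33 − 0.5) = -0.1793 / -0.17 = 1.055 km

1.05 km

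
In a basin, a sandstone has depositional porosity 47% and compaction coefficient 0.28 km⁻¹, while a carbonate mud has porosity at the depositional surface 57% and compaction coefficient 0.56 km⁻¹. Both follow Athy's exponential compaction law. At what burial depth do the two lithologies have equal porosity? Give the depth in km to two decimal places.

Set φ₀ₐ e^(−βₐd) = φ₀ᵦ e^(−βᵦd) ⇒ ln(φ₀ₐ/φ₀ᵦ) = (βₐ − βᵦ)·d
d = ln(0.47/0.57) / (0.28 − 0.56) = -0.1929 / -0.28 = 0.689 km

0.69 km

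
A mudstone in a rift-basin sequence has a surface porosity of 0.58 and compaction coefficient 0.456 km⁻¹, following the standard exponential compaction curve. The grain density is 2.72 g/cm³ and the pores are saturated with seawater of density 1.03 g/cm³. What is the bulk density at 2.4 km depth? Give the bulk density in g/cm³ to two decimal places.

2.39 g/cm³

Porosity at depth: φ = 0.58·exp(−0.456×2.4) = 0.58×0.3347 = 0.1941
Bulk density: ρ_b = (1−φ)ρ_g + φ·ρ_f = 0.8059×2.72 + 0.1941×1.03
       = 2.192 + 0.200 = 2.392 g/cm³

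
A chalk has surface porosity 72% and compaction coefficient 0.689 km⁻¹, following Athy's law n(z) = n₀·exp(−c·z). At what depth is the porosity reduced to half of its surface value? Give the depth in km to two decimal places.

1.01 km

n/n₀ = 1/2 ⇒ exp(−c·z) = 1/2 ⇒ z = ln(2) / c
z = 0.6931 / 0.689 = 1.006 km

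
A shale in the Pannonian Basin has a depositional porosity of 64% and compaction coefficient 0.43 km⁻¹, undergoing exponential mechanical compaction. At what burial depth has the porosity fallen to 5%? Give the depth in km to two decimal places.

Invert Athy's law: z = ln(n₀/n) / k
z = ln(0.64/0.05) / 0.43 = ln(12.8) / 0.43 = 2.5494 / 0.43 = 5.929 km

5.93 km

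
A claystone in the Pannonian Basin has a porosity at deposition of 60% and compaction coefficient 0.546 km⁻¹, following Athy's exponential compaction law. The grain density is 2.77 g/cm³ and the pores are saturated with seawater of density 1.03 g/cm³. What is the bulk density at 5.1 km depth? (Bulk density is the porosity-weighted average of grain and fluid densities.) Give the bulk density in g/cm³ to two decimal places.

2.71 g/cm³

Porosity at depth: phi = 0.6·exp(−0.546×5.1) = 0.6×0.0618 = 0.0371
Bulk density: ρ_b = (1−phi)ρ_g + phi·ρ_f = 0.9629×2.77 + 0.0371×1.03
       = 2.667 + 0.038 = 2.706 g/cm³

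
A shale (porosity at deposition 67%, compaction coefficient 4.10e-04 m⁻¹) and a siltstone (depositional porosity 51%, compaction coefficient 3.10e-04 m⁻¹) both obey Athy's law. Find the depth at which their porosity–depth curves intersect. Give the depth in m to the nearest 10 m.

2730 m

Working in km (1 km = 1000 m; c in km⁻¹ = c in m⁻¹ × 1000):
Set φ₀ₐ e^(−cₐZ) = φ₀ᵦ e^(−cᵦZ) ⇒ ln(φ₀ₐ/φ₀ᵦ) = (cₐ − cᵦ)·Z
Z = ln(0.67/0.51) / (0.41 − 0.31) = 0.2729 / 0.1 = 2.729 km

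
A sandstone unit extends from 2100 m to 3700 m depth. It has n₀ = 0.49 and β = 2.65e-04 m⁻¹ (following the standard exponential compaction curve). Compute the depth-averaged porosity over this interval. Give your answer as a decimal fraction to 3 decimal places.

0.229

Working in km (1 km = 1000 m; β in km⁻¹ = β in m⁻¹ × 1000):
⟨n⟩ = (1/(Z₂−Z₁)) ∫ n₀ e^(−βZ) dZ = n₀·(e^(−β·Z₁) − e^(−β·Z₂)) / (β·(Z₂−Z₁))
e^(−0.265×2.1) = 0.5732; e^(−0.265×3.7) = 0.3751
⟨n⟩ = 0.49 × (0.5732 − 0.3751) / (0.265 × 1.6) = 0.49 × 0.4672 = 0.2289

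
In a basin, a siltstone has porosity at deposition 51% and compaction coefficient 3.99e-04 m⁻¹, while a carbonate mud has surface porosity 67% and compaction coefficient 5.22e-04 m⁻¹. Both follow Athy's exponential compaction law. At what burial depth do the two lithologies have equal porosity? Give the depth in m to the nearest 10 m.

Working in km (1 km = 1000 m; k in km⁻¹ = k in m⁻¹ × 1000):
Set phi₀ₐ e^(−kₐz) = phi₀ᵦ e^(−kᵦz) ⇒ ln(phi₀ₐ/phi₀ᵦ) = (kₐ − kᵦ)·z
z = ln(0.51/0.67) / (0.399 − 0.522) = -0.2729 / -0.123 = 2.218 km

2220 m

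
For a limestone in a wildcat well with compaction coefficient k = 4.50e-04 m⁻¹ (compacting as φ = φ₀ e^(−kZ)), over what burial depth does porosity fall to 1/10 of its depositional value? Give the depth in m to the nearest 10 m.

5120 m

Working in km (1 km = 1000 m; k in km⁻¹ = k in m⁻¹ × 1000):
φ/φ₀ = 1/10 ⇒ exp(−k·Z) = 1/10 ⇒ Z = ln(10) / k
Z = 2.3026 / 0.45 = 5.117 km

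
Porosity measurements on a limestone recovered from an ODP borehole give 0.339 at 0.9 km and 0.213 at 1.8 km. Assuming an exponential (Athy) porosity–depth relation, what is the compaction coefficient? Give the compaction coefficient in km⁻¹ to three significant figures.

0.516 km⁻¹

Athy: n(Z) = n₀ e^(−βZ) ⇒ n₁/n₂ = e^{β(Z₂−Z₁)} ⇒ β = ln(n₁/n₂)/(Z₂−Z₁)
β = ln(0.339/0.213) / (1.8 − 0.9) = ln(1.592) / 0.9 = 0.4647 / 0.9 = 0.5163 km⁻¹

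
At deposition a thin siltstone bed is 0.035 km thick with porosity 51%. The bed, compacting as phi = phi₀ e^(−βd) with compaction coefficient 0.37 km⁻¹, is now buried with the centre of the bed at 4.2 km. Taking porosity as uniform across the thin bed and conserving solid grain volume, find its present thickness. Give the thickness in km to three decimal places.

Porosity at 4.2 km: phi = 0.51·exp(−0.37×4.2) = 0.1078
Solid-volume conservation: h(1−phi) = h₀(1−phi₀) ⇒ h = h₀·(1−phi₀)/(1−phi)
h = 0.035 × (1 − 0.51)/(1 − 0.1078) = 0.035 × 0.5492 = 0.0192 km

0.019 km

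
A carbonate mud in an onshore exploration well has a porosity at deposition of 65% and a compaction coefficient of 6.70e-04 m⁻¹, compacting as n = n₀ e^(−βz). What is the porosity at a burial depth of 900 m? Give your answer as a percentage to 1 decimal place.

Working in km (1 km = 1000 m; β in km⁻¹ = β in m⁻¹ × 1000):
n = n₀·exp(−β·z) = 0.65 × exp(−0.67 × 0.9) = 0.65 × exp(−0.603)
  = 0.65 × 0.5472 = 0.3557

35.6%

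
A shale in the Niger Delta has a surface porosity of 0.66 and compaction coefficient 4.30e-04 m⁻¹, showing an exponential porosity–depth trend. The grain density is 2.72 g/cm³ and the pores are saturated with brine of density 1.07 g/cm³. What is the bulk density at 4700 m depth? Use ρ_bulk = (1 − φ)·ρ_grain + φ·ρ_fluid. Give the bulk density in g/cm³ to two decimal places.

2.58 g/cm³

Working in km (1 km = 1000 m; β in km⁻¹ = β in m⁻¹ × 1000):
Porosity at depth: n = 0.66·exp(−0.43×4.7) = 0.66×0.1325 = 0.0875
Bulk density: ρ_b = (1−n)ρ_g + n·ρ_f = 0.9125×2.72 + 0.0875×1.07
       = 2.482 + 0.094 = 2.576 g/cm³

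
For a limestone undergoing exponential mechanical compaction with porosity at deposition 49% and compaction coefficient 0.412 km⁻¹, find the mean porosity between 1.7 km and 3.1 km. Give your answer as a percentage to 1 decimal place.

⟨φ⟩ = (1/(z₂−z₁)) ∫ φ₀ e^(−cz) dz = φ₀·(e^(−c·z₁) − e^(−c·z₂)) / (c·(z₂−z₁))
e^(−0.412×1.7) = 0.4964; e^(−0.412×3.1) = 0.2788
⟨φ⟩ = 0.49 × (0.4964 − 0.2788) / (0.412 × 1.4) = 0.49 × 0.3772 = 0.1848

18.5%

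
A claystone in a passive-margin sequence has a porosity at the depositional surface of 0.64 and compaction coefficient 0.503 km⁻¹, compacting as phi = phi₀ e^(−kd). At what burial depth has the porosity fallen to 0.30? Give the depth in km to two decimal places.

1.51 km

Invert Athy's law: d = ln(phi₀/phi) / k
d = ln(0.64/0.3) / 0.503 = ln(2.133) / 0.503 = 0.7577 / 0.503 = 1.506 km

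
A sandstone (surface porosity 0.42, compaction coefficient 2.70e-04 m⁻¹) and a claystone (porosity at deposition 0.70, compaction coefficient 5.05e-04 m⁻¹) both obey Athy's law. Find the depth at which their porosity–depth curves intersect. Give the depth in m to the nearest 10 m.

2170 m

Working in km (1 km = 1000 m; k in km⁻¹ = k in m⁻¹ × 1000):
Set n₀ₐ e^(−kₐZ) = n₀ᵦ e^(−kᵦZ) ⇒ ln(n₀ₐ/n₀ᵦ) = (kₐ − kᵦ)·Z
Z = ln(0.42/0.7) / (0.27 − 0.505) = -0.5108 / -0.235 = 2.174 km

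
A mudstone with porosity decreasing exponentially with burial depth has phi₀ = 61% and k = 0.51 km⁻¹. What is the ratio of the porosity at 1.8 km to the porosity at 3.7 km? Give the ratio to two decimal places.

2.64

phi(Z₁)/phi(Z₂) = e^(−k·Z₁)/e^(−k·Z₂) = e^{k(Z₂−Z₁)}
= exp(0.51 × 1.9) = exp(0.969) = 2.6353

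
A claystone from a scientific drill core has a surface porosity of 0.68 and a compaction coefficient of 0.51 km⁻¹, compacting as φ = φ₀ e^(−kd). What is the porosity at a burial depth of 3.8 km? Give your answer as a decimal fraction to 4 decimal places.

0.0979

φ = φ₀·exp(−k·d) = 0.68 × exp(−0.51 × 3.8) = 0.68 × exp(−1.938)
  = 0.68 × 0.1440 = 0.0979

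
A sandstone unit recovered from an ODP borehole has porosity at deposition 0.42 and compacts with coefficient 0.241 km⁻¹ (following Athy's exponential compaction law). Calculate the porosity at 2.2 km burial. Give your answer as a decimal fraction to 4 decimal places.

0.2472

φ = φ₀·exp(−c·z) = 0.42 × exp(−0.241 × 2.2) = 0.42 × exp(−0.5302)
  = 0.42 × 0.5885 = 0.2472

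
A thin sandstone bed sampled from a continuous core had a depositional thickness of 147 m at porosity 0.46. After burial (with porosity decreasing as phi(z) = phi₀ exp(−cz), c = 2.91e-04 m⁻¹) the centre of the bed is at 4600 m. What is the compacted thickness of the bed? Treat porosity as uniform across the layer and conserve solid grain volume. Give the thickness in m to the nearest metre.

Working in km (1 km = 1000 m; c in km⁻¹ = c in m⁻¹ × 1000):
Porosity at 4.6 km: phi = 0.46·exp(−0.291×4.6) = 0.1206
Solid-volume conservation: h(1−phi) = h₀(1−phi₀) ⇒ h = h₀·(1−phi₀)/(1−phi)
h = 0.147 × (1 − 0.46)/(1 − 0.1206) = 0.147 × 0.6141 = 0.0903 km

90 m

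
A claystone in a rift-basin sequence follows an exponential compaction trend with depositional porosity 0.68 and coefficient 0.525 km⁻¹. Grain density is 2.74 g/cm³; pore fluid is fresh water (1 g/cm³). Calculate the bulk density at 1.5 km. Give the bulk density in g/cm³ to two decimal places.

2.20 g/cm³

Porosity at depth: n = 0.68·exp(−0.525×1.5) = 0.68×0.4550 = 0.3094
Bulk density: ρ_b = (1−n)ρ_g + n·ρ_f = 0.6906×2.74 + 0.3094×1
       = 1.892 + 0.309 = 2.202 g/cm³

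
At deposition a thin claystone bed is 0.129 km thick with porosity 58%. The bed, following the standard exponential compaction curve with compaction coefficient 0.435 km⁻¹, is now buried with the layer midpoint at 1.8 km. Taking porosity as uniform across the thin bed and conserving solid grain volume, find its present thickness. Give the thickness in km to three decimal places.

Porosity at 1.8 km: φ = 0.58·exp(−0.435×1.8) = 0.2651
Solid-volume conservation: h(1−φ) = h₀(1−φ₀) ⇒ h = h₀·(1−φ₀)/(1−φ)
h = 0.129 × (1 − 0.58)/(1 − 0.2651) = 0.129 × 0.5715 = 0.0737 km

0.074 km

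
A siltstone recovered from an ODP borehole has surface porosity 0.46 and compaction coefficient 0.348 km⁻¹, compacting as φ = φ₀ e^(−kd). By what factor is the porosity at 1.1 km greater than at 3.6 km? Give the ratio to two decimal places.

2.39

φ(d₁)/φ(d₂) = e^(−k·d₁)/e^(−k·d₂) = e^{k(d₂−d₁)}
= exp(0.348 × 2.5) = exp(0.87) = 2.3869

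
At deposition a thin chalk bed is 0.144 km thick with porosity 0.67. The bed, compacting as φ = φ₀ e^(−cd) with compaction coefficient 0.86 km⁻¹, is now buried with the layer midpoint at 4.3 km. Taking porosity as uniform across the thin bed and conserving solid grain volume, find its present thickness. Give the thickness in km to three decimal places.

Porosity at 4.3 km: φ = 0.67·exp(−0.86×4.3) = 0.0166
Solid-volume conservation: h(1−φ) = h₀(1−φ₀) ⇒ h = h₀·(1−φ₀)/(1−φ)
h = 0.144 × (1 − 0.67)/(1 − 0.0166) = 0.144 × 0.3356 = 0.0483 km

0.048 km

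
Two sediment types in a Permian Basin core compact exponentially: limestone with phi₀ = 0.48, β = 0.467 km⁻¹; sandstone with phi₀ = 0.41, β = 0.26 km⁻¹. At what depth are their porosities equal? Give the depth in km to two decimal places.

Set phi₀ₐ e^(−βₐd) = phi₀ᵦ e^(−βᵦd) ⇒ ln(phi₀ₐ/phi₀ᵦ) = (βₐ − βᵦ)·d
d = ln(0.48/0.41) / (0.467 − 0.26) = 0.1576 / 0.207 = 0.761 km

0.76 km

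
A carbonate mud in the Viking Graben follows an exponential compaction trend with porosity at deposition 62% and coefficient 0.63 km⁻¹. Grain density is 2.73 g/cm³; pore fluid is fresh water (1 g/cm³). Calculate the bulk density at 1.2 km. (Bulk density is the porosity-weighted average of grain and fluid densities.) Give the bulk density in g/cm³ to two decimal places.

2.23 g/cm³

Porosity at depth: φ = 0.62·exp(−0.63×1.2) = 0.62×0.4695 = 0.2911
Bulk density: ρ_b = (1−φ)ρ_g + φ·ρ_f = 0.7089×2.73 + 0.2911×1
       = 1.935 + 0.291 = 2.226 g/cm³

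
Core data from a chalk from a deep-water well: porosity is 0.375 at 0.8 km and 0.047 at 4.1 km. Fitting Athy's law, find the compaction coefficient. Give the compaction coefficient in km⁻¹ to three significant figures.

0.629 km⁻¹

Athy: phi(Z) = phi₀ e^(−cZ) ⇒ phi₁/phi₂ = e^{c(Z₂−Z₁)} ⇒ c = ln(phi₁/phi₂)/(Z₂−Z₁)
c = ln(0.375/0.047) / (4.1 − 0.8) = ln(7.979) / 3.3 = 2.0768 / 3.3 = 0.6293 km⁻¹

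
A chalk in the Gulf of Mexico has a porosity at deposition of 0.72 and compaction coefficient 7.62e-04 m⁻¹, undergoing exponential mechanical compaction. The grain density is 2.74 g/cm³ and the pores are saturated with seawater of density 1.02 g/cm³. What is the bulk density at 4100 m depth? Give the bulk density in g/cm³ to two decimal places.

2.69 g/cm³

Working in km (1 km = 1000 m; c in km⁻¹ = c in m⁻¹ × 1000):
Porosity at depth: φ = 0.72·exp(−0.762×4.1) = 0.72×0.0440 = 0.0317
Bulk density: ρ_b = (1−φ)ρ_g + φ·ρ_f = 0.9683×2.74 + 0.0317×1.02
       = 2.653 + 0.032 = 2.686 g/cm³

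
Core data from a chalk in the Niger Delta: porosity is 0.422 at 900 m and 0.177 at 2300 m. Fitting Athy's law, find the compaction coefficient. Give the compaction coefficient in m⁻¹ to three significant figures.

0.000621 m⁻¹

Working in km (1 km = 1000 m; β in km⁻¹ = β in m⁻¹ × 1000):
Athy: φ(Z) = φ₀ e^(−βZ) ⇒ φ₁/φ₂ = e^{β(Z₂−Z₁)} ⇒ β = ln(φ₁/φ₂)/(Z₂−Z₁)
β = ln(0.422/0.177) / (2.3 − 0.9) = ln(2.384) / 1.4 = 0.8689 / 1.4 = 0.6206 km⁻¹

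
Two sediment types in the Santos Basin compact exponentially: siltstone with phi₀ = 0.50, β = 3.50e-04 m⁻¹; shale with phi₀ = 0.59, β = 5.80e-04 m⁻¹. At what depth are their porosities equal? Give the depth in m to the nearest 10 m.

Working in km (1 km = 1000 m; β in km⁻¹ = β in m⁻¹ × 1000):
Set phi₀ₐ e^(−βₐd) = phi₀ᵦ e^(−βᵦd) ⇒ ln(phi₀ₐ/phi₀ᵦ) = (βₐ − βᵦ)·d
d = ln(0.5/0.59) / (0.35 − 0.58) = -0.1655 / -0.23 = 0.720 km

720 m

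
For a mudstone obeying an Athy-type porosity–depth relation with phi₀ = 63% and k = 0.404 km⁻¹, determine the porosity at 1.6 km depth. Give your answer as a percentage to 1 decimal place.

phi = phi₀·exp(−k·Z) = 0.63 × exp(−0.404 × 1.6) = 0.63 × exp(−0.6464)
  = 0.63 × 0.5239 = 0.3301

33.0%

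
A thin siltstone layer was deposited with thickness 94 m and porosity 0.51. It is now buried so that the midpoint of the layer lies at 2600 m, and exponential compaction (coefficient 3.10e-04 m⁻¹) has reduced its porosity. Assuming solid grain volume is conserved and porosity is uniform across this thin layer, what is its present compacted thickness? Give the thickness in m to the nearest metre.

60 m

Working in km (1 km = 1000 m; c in km⁻¹ = c in m⁻¹ × 1000):
Porosity at 2.6 km: n = 0.51·exp(−0.31×2.6) = 0.2278
Solid-volume conservation: h(1−n) = h₀(1−n₀) ⇒ h = h₀·(1−n₀)/(1−n)
h = 0.094 × (1 − 0.51)/(1 − 0.2278) = 0.094 × 0.6345 = 0.0596 km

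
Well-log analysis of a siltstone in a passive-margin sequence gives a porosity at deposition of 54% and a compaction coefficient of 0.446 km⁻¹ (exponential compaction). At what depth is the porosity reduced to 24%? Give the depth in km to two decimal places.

Invert Athy's law: Z = ln(phi₀/phi) / c
Z = ln(0.54/0.24) / 0.446 = ln(2.25) / 0.446 = 0.8109 / 0.446 = 1.818 km

1.82 km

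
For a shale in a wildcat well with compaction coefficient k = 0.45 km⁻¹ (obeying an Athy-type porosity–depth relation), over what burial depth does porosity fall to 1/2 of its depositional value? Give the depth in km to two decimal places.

phi/phi₀ = 1/2 ⇒ exp(−k·d) = 1/2 ⇒ d = ln(2) / k
d = 0.6931 / 0.45 = 1.540 km

1.54 km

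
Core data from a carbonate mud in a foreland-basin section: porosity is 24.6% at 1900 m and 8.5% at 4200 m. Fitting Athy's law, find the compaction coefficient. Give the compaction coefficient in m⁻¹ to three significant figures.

0.000462 m⁻¹

Working in km (1 km = 1000 m; β in km⁻¹ = β in m⁻¹ × 1000):
Athy: phi(Z) = phi₀ e^(−βZ) ⇒ phi₁/phi₂ = e^{β(Z₂−Z₁)} ⇒ β = ln(phi₁/phi₂)/(Z₂−Z₁)
β = ln(0.246/0.085) / (4.2 − 1.9) = ln(2.894) / 2.3 = 1.0627 / 2.3 = 0.462 km⁻¹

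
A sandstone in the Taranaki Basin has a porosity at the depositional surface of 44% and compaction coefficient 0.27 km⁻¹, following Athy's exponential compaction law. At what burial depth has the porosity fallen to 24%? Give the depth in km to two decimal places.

Invert Athy's law: d = ln(phi₀/phi) / β
d = ln(0.44/0.24) / 0.27 = ln(1.833) / 0.27 = 0.6061 / 0.27 = 2.245 km

2.24 km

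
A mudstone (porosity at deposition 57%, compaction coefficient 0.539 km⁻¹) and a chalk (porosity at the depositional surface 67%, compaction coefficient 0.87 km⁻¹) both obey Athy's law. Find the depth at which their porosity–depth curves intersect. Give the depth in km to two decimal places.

Set phi₀ₐ e^(−kₐd) = phi₀ᵦ e^(−kᵦd) ⇒ ln(phi₀ₐ/phi₀ᵦ) = (kₐ − kᵦ)·d
d = ln(0.57/0.67) / (0.539 − 0.87) = -0.1616 / -0.331 = 0.488 km

0.49 km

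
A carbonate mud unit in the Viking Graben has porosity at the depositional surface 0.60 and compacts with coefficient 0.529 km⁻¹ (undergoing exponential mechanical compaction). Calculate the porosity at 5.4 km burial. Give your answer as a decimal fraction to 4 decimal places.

φ = φ₀·exp(−c·d) = 0.6 × exp(−0.529 × 5.4) = 0.6 × exp(−2.857)
  = 0.6 × 0.0575 = 0.0345

0.0345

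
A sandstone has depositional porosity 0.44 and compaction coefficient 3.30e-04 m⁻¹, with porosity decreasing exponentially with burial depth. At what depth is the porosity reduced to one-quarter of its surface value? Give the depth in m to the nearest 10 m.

Working in km (1 km = 1000 m; β in km⁻¹ = β in m⁻¹ × 1000):
n/n₀ = 1/4 ⇒ exp(−β·Z) = 1/4 ⇒ Z = ln(4) / β
Z = 1.3863 / 0.33 = 4.201 km

4200 m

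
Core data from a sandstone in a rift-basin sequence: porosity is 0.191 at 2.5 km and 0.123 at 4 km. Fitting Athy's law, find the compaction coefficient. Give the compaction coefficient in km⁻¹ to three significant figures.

Athy: φ(Z) = φ₀ e^(−βZ) ⇒ φ₁/φ₂ = e^{β(Z₂−Z₁)} ⇒ β = ln(φ₁/φ₂)/(Z₂−Z₁)
β = ln(0.191/0.123) / (4 − 2.5) = ln(1.553) / 1.5 = 0.4401 / 1.5 = 0.2934 km⁻¹

0.293 km⁻¹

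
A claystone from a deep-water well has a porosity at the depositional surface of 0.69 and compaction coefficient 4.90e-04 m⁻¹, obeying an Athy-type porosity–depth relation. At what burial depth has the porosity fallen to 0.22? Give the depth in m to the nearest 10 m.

Working in km (1 km = 1000 m; k in km⁻¹ = k in m⁻¹ × 1000):
Invert Athy's law: d = ln(n₀/n) / k
d = ln(0.69/0.22) / 0.49 = ln(3.136) / 0.49 = 1.1431 / 0.49 = 2.333 km

2330 m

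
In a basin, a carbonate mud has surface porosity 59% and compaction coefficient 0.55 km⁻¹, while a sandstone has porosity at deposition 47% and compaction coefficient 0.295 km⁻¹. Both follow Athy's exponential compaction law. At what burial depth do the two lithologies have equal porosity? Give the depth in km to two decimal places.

Set n₀ₐ e^(−βₐz) = n₀ᵦ e^(−βᵦz) ⇒ ln(n₀ₐ/n₀ᵦ) = (βₐ − βᵦ)·z
z = ln(0.59/0.47) / (0.55 − 0.295) = 0.2274 / 0.255 = 0.892 km

0.89 km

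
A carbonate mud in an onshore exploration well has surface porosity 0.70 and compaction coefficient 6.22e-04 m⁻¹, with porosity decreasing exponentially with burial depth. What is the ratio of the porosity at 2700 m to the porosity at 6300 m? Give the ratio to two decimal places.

9.39

Working in km (1 km = 1000 m; c in km⁻¹ = c in m⁻¹ × 1000):
n(z₁)/n(z₂) = e^(−c·z₁)/e^(−c·z₂) = e^{c(z₂−z₁)}
= exp(0.622 × 3.6) = exp(2.239) = 9.3858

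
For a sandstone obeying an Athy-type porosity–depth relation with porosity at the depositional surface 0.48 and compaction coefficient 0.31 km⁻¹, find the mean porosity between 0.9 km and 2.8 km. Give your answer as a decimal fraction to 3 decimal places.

⟨n⟩ = (1/(z₂−z₁)) ∫ n₀ e^(−βz) dz = n₀·(e^(−β·z₁) − e^(−β·z₂)) / (β·(z₂−z₁))
e^(−0.31×0.9) = 0.7565; e^(−0.31×2.8) = 0.4198
⟨n⟩ = 0.48 × (0.7565 − 0.4198) / (0.31 × 1.9) = 0.48 × 0.5717 = 0.2744

0.274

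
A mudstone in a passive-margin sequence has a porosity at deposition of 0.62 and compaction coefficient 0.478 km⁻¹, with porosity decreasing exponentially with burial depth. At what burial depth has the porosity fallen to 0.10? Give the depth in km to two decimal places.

Invert Athy's law: d = ln(φ₀/φ) / c
d = ln(0.62/0.1) / 0.478 = ln(6.2) / 0.478 = 1.8245 / 0.478 = 3.817 km

3.82 km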